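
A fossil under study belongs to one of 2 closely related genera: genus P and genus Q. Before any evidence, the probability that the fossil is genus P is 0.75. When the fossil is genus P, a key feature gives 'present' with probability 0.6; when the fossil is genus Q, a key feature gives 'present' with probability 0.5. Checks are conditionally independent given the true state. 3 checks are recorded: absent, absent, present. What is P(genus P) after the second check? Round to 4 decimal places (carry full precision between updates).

After 'absent': P(genus P) = 0.4·0.7500 / (0.4·0.7500 + 0.5·0.2500) ≈ 0.7059
After 'absent': P(genus P) = 0.4·0.7059 / (0.4·0.7059 + 0.5·0.2941) ≈ 0.6575

0.6575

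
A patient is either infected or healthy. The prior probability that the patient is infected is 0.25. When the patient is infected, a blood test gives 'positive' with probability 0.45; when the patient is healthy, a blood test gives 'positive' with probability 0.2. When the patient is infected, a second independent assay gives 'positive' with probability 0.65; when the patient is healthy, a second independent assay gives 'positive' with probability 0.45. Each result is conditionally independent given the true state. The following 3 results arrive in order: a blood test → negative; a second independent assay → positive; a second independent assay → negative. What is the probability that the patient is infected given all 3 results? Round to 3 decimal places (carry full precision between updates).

0.174

After a blood test='negative': P(infected) = 0.55·0.2500 / (0.55·0.2500 + 0.8·0.7500) ≈ 0.1864
After a second independent assay='positive': P(infected) = 0.65·0.1864 / (0.65·0.1864 + 0.45·0.8136) ≈ 0.2487
After a second independent assay='negative': P(infected) = 0.35·0.2487 / (0.35·0.2487 + 0.55·0.7513) ≈ 0.1740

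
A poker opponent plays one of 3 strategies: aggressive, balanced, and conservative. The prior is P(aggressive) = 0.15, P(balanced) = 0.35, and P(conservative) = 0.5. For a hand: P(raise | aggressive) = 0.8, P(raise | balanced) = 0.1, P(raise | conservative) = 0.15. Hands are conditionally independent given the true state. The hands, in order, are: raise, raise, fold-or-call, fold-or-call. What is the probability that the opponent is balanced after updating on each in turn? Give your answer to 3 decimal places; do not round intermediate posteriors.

Apply Bayes' rule sequentially, carrying P(balanced) forward.
After 'raise': normaliser = 0.8·0.1500 + 0.1·0.3500 + 0.15·0.5000; P(aggressive) ≈ 0.5217, P(balanced) ≈ 0.1522, P(conservative) ≈ 0.3261
After 'raise': normaliser = 0.8·0.5217 + 0.1·0.1522 + 0.15·0.3261; P(aggressive) ≈ 0.8668, P(balanced) ≈ 0.0316, P(conservative) ≈ 0.1016
After 'fold-or-call': normaliser = 0.2·0.8668 + 0.9·0.0316 + 0.85·0.1016; P(aggressive) ≈ 0.6016, P(balanced) ≈ 0.0987, P(conservative) ≈ 0.2996
After 'fold-or-call': normaliser = 0.2·0.6016 + 0.9·0.0987 + 0.85·0.2996; P(aggressive) ≈ 0.2594, P(balanced) ≈ 0.1915, P(conservative) ≈ 0.5491

0.192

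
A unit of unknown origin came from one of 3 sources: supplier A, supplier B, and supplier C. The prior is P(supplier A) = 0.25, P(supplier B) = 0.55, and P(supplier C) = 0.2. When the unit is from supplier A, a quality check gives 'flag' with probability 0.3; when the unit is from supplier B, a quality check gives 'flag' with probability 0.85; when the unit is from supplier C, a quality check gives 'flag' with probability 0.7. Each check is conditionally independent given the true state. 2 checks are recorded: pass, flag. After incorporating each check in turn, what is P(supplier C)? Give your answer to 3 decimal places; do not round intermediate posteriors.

After 'pass': normaliser = 0.7·0.2500 + 0.15·0.5500 + 0.3·0.2000; P(supplier A) ≈ 0.5512, P(supplier B) ≈ 0.2598, P(supplier C) ≈ 0.1890
After 'flag': normaliser = 0.3·0.5512 + 0.85·0.2598 + 0.7·0.1890; P(supplier A) ≈ 0.3189, P(supplier B) ≈ 0.4260, P(supplier C) ≈ 0.2551

0.255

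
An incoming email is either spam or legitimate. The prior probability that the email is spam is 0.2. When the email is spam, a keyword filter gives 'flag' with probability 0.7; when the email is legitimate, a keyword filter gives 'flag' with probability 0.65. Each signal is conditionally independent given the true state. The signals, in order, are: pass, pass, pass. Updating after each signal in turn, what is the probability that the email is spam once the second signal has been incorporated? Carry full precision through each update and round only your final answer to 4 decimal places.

Each posterior becomes the prior for the next update.
After 'pass': P(spam) = 0.3·0.2000 / (0.3·0.2000 + 0.35·0.8000) ≈ 0.1765
After 'pass': P(spam) = 0.3·0.1765 / (0.3·0.1765 + 0.35·0.8235) ≈ 0.1552

0.1552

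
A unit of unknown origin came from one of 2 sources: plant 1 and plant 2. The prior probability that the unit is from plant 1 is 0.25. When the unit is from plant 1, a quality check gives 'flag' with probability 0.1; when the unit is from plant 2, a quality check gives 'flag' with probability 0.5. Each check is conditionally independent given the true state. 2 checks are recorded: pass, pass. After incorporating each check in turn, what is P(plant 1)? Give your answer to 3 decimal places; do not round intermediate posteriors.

After 'pass': P(plant 1) = 0.9·0.2500 / (0.9·0.2500 + 0.5·0.7500) ≈ 0.3750
After 'pass': P(plant 1) = 0.9·0.3750 / (0.9·0.3750 + 0.5·0.6250) ≈ 0.5192

0.519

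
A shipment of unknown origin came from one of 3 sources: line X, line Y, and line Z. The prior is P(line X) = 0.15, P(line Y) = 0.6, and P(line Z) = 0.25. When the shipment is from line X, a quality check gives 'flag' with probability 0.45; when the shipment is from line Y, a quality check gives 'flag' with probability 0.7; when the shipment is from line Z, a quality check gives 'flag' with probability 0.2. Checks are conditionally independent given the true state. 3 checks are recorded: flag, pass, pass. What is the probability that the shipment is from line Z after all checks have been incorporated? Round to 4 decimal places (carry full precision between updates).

0.3547

After 'flag': normaliser = 0.45·0.1500 + 0.7·0.6000 + 0.2·0.2500; P(line X) ≈ 0.1256, P(line Y) ≈ 0.7814, P(line Z) ≈ 0.0930
After 'pass': normaliser = 0.55·0.1256 + 0.3·0.7814 + 0.8·0.0930; P(line X) ≈ 0.1828, P(line Y) ≈ 0.6203, P(line Z) ≈ 0.1969
After 'pass': normaliser = 0.55·0.1828 + 0.3·0.6203 + 0.8·0.1969; P(line X) ≈ 0.2263, P(line Y) ≈ 0.4190, P(line Z) ≈ 0.3547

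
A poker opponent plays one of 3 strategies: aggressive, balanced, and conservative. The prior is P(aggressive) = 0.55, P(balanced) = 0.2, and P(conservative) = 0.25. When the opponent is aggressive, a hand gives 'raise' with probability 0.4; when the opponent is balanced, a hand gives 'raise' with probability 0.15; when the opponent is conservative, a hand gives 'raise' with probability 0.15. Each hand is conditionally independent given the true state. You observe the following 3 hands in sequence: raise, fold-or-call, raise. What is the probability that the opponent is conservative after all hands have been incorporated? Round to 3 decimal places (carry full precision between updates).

0.078

After 'raise': normaliser = 0.4·0.5500 + 0.15·0.2000 + 0.15·0.2500; P(aggressive) ≈ 0.7652, P(balanced) ≈ 0.1043, P(conservative) ≈ 0.1304
After 'fold-or-call': normaliser = 0.6·0.7652 + 0.85·0.1043 + 0.85·0.1304; P(aggressive) ≈ 0.6970, P(balanced) ≈ 0.1347, P(conservative) ≈ 0.1683
After 'raise': normaliser = 0.4·0.6970 + 0.15·0.1347 + 0.15·0.1683; P(aggressive) ≈ 0.8598, P(balanced) ≈ 0.0623, P(conservative) ≈ 0.0779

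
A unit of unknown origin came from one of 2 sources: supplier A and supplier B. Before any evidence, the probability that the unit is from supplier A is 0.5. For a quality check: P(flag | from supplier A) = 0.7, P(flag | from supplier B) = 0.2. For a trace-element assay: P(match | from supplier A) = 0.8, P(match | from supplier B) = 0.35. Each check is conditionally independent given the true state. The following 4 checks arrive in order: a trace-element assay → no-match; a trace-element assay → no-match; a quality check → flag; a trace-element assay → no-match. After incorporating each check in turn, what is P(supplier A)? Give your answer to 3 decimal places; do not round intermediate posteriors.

Each posterior becomes the prior for the next update.
After a trace-element assay='no-match': P(supplier A) = 0.2·0.5000 / (0.2·0.5000 + 0.65·0.5000) ≈ 0.2353
After a trace-element assay='no-match': P(supplier A) = 0.2·0.2353 / (0.2·0.2353 + 0.65·0.7647) ≈ 0.0865
After a quality check='flag': P(supplier A) = 0.7·0.0865 / (0.7·0.0865 + 0.2·0.9135) ≈ 0.2489
After a trace-element assay='no-match': P(supplier A) = 0.2·0.2489 / (0.2·0.2489 + 0.65·0.7511) ≈ 0.0925

0.093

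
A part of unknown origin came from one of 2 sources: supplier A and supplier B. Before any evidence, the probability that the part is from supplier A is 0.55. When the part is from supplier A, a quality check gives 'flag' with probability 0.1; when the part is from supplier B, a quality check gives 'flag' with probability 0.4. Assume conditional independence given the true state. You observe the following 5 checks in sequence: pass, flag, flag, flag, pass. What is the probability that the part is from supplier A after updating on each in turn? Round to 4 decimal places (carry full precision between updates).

After 'pass': P(supplier A) = 0.9·0.5500 / (0.9·0.5500 + 0.6·0.4500) ≈ 0.6471
After 'flag': P(supplier A) = 0.1·0.6471 / (0.1·0.6471 + 0.4·0.3529) ≈ 0.3143
After 'flag': P(supplier A) = 0.1·0.3143 / (0.1·0.3143 + 0.4·0.6857) ≈ 0.1028
After 'flag': P(supplier A) = 0.1·0.1028 / (0.1·0.1028 + 0.4·0.8972) ≈ 0.0278
After 'pass': P(supplier A) = 0.9·0.0278 / (0.9·0.0278 + 0.6·0.9722) ≈ 0.0412

0.0412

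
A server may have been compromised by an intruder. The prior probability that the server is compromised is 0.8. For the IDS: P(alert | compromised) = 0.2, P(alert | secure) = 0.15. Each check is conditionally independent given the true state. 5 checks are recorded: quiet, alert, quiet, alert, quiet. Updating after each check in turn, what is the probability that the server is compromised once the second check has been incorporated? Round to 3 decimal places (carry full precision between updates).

After 'quiet': P(compromised) = 0.8·0.8000 / (0.8·0.8000 + 0.85·0.2000) ≈ 0.7901
After 'alert': P(compromised) = 0.2·0.7901 / (0.2·0.7901 + 0.15·0.2099) ≈ 0.8339

0.834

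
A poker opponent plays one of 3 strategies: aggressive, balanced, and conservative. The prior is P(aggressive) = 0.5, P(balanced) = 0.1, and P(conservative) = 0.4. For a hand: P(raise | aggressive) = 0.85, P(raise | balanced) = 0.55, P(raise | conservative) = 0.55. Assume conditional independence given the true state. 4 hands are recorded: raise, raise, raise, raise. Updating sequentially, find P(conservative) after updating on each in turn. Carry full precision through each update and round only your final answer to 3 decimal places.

After 'raise': normaliser = 0.85·0.5000 + 0.55·0.1000 + 0.55·0.4000; P(aggressive) ≈ 0.6071, P(balanced) ≈ 0.0786, P(conservative) ≈ 0.3143
After 'raise': normaliser = 0.85·0.6071 + 0.55·0.0786 + 0.55·0.3143; P(aggressive) ≈ 0.7049, P(balanced) ≈ 0.0590, P(conservative) ≈ 0.2361
After 'raise': normaliser = 0.85·0.7049 + 0.55·0.0590 + 0.55·0.2361; P(aggressive) ≈ 0.7868, P(balanced) ≈ 0.0426, P(conservative) ≈ 0.1705
After 'raise': normaliser = 0.85·0.7868 + 0.55·0.0426 + 0.55·0.1705; P(aggressive) ≈ 0.8508, P(balanced) ≈ 0.0298, P(conservative) ≈ 0.1193

0.119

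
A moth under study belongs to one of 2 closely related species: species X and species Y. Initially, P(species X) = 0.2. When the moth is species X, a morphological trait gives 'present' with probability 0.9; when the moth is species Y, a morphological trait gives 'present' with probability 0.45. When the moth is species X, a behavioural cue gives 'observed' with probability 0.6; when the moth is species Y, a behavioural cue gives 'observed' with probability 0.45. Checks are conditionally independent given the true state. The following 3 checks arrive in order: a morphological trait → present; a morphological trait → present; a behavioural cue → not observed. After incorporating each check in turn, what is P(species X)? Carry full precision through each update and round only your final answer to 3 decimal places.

0.421

After a morphological trait='present': P(species X) = 0.9·0.2000 / (0.9·0.2000 + 0.45·0.8000) ≈ 0.3333
After a morphological trait='present': P(species X) = 0.9·0.3333 / (0.9·0.3333 + 0.45·0.6667) ≈ 0.5000
After a behavioural cue='not observed': P(species X) = 0.4·0.5000 / (0.4·0.5000 + 0.55·0.5000) ≈ 0.4211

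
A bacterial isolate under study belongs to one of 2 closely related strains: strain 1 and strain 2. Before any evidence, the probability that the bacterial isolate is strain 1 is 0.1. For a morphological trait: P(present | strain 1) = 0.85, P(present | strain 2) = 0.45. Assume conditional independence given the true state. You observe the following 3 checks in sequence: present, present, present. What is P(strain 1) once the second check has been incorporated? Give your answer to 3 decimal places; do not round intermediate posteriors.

0.284

After 'present': P(strain 1) = 0.85·0.1000 / (0.85·0.1000 + 0.45·0.9000) ≈ 0.1735
After 'present': P(strain 1) = 0.85·0.1735 / (0.85·0.1735 + 0.45·0.8265) ≈ 0.2839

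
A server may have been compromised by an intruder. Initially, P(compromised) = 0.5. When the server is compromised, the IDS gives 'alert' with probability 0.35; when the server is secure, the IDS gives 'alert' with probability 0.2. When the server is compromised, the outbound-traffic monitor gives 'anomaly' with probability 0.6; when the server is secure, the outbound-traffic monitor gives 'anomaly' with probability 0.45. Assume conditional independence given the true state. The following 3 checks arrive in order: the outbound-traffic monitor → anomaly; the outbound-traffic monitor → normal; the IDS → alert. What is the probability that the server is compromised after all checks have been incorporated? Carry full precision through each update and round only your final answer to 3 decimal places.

0.629

After the outbound-traffic monitor='anomaly': P(compromised) = 0.6·0.5000 / (0.6·0.5000 + 0.45·0.5000) ≈ 0.5714
After the outbound-traffic monitor='normal': P(compromised) = 0.4·0.5714 / (0.4·0.5714 + 0.55·0.4286) ≈ 0.4923
After the IDS='alert': P(compromised) = 0.35·0.4923 / (0.35·0.4923 + 0.2·0.5077) ≈ 0.6292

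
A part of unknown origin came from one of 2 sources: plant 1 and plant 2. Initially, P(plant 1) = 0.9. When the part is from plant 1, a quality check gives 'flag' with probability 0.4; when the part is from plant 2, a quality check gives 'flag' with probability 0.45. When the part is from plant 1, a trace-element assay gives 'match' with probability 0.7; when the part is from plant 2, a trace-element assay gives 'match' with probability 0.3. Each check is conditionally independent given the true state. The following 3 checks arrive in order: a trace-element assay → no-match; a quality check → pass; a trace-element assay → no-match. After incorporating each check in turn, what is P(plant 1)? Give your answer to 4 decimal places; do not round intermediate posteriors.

0.6433

After a trace-element assay='no-match': P(plant 1) = 0.3·0.9000 / (0.3·0.9000 + 0.7·0.1000) ≈ 0.7941
After a quality check='pass': P(plant 1) = 0.6·0.7941 / (0.6·0.7941 + 0.55·0.2059) ≈ 0.8080
After a trace-element assay='no-match': P(plant 1) = 0.3·0.8080 / (0.3·0.8080 + 0.7·0.1920) ≈ 0.6433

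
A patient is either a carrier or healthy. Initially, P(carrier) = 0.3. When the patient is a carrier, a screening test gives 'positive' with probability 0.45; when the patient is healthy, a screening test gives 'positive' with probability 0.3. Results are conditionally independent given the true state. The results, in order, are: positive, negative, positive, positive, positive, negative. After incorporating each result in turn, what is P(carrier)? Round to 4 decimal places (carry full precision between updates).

After 'positive': P(carrier) = 0.45·0.3000 / (0.45·0.3000 + 0.3·0.7000) ≈ 0.3913
After 'negative': P(carrier) = 0.55·0.3913 / (0.55·0.3913 + 0.7·0.6087) ≈ 0.3356
After 'positive': P(carrier) = 0.45·0.3356 / (0.45·0.3356 + 0.3·0.6644) ≈ 0.4311
After 'positive': P(carrier) = 0.45·0.4311 / (0.45·0.4311 + 0.3·0.5689) ≈ 0.5319
After 'positive': P(carrier) = 0.45·0.5319 / (0.45·0.5319 + 0.3·0.4681) ≈ 0.6303
After 'negative': P(carrier) = 0.55·0.6303 / (0.55·0.6303 + 0.7·0.3697) ≈ 0.5725

0.5725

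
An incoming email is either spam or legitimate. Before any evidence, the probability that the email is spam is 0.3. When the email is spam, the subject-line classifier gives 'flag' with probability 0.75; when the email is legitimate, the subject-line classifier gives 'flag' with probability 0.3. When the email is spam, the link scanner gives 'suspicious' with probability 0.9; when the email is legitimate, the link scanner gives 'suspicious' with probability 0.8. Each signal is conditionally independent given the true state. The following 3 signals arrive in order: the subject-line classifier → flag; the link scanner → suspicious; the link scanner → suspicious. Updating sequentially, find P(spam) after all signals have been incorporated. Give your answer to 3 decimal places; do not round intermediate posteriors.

0.576

After the subject-line classifier='flag': P(spam) = 0.75·0.3000 / (0.75·0.3000 + 0.3·0.7000) ≈ 0.5172
After the link scanner='suspicious': P(spam) = 0.9·0.5172 / (0.9·0.5172 + 0.8·0.4828) ≈ 0.5466
After the link scanner='suspicious': P(spam) = 0.9·0.5466 / (0.9·0.5466 + 0.8·0.4534) ≈ 0.5756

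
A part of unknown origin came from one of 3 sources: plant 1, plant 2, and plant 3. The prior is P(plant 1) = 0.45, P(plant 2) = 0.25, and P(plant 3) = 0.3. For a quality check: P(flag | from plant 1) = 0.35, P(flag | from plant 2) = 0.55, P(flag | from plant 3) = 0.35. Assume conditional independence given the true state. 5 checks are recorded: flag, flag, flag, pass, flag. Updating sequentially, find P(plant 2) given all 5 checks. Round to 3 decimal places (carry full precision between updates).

0.585

After 'flag': normaliser = 0.35·0.4500 + 0.55·0.2500 + 0.35·0.3000; P(plant 1) ≈ 0.3937, P(plant 2) ≈ 0.3438, P(plant 3) ≈ 0.2625
After 'flag': normaliser = 0.35·0.3937 + 0.55·0.3438 + 0.35·0.2625; P(plant 1) ≈ 0.3291, P(plant 2) ≈ 0.4515, P(plant 3) ≈ 0.2194
After 'flag': normaliser = 0.35·0.3291 + 0.55·0.4515 + 0.35·0.2194; P(plant 1) ≈ 0.2616, P(plant 2) ≈ 0.5640, P(plant 3) ≈ 0.1744
After 'pass': normaliser = 0.65·0.2616 + 0.45·0.5640 + 0.65·0.1744; P(plant 1) ≈ 0.3165, P(plant 2) ≈ 0.4724, P(plant 3) ≈ 0.2110
After 'flag': normaliser = 0.35·0.3165 + 0.55·0.4724 + 0.35·0.2110; P(plant 1) ≈ 0.2493, P(plant 2) ≈ 0.5846, P(plant 3) ≈ 0.1662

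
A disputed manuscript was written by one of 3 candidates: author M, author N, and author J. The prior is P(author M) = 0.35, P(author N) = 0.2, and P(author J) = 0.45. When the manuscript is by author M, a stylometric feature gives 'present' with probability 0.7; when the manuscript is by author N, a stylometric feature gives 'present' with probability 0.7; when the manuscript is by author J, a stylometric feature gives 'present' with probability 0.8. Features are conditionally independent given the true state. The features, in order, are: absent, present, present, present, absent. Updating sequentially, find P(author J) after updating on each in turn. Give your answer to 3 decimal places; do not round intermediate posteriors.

0.352

After 'absent': normaliser = 0.3·0.3500 + 0.3·0.2000 + 0.2·0.4500; P(author M) ≈ 0.4118, P(author N) ≈ 0.2353, P(author J) ≈ 0.3529
After 'present': normaliser = 0.7·0.4118 + 0.7·0.2353 + 0.8·0.3529; P(author M) ≈ 0.3920, P(author N) ≈ 0.2240, P(author J) ≈ 0.3840
After 'present': normaliser = 0.7·0.3920 + 0.7·0.2240 + 0.8·0.3840; P(author M) ≈ 0.3716, P(author N) ≈ 0.2124, P(author J) ≈ 0.4160
After 'present': normaliser = 0.7·0.3716 + 0.7·0.2124 + 0.8·0.4160; P(author M) ≈ 0.3508, P(author N) ≈ 0.2004, P(author J) ≈ 0.4488
After 'absent': normaliser = 0.3·0.3508 + 0.3·0.2004 + 0.2·0.4488; P(author M) ≈ 0.4125, P(author N) ≈ 0.2357, P(author J) ≈ 0.3518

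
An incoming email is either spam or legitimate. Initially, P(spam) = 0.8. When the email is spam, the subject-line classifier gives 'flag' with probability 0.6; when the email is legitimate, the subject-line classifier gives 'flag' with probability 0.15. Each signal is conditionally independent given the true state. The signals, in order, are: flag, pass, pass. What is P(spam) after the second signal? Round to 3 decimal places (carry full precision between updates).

After 'flag': P(spam) = 0.6·0.8000 / (0.6·0.8000 + 0.15·0.2000) ≈ 0.9412
After 'pass': P(spam) = 0.4·0.9412 / (0.4·0.9412 + 0.85·0.0588) ≈ 0.8828

0.883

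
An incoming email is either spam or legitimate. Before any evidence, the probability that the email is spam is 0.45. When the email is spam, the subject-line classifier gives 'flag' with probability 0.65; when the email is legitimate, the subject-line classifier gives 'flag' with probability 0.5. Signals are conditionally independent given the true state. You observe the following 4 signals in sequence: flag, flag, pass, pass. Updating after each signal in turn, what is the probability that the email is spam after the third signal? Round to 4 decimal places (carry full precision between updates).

After 'flag': P(spam) = 0.65·0.4500 / (0.65·0.4500 + 0.5·0.5500) ≈ 0.5154
After 'flag': P(spam) = 0.65·0.5154 / (0.65·0.5154 + 0.5·0.4846) ≈ 0.5803
After 'pass': P(spam) = 0.35·0.5803 / (0.35·0.5803 + 0.5·0.4197) ≈ 0.4918

0.4918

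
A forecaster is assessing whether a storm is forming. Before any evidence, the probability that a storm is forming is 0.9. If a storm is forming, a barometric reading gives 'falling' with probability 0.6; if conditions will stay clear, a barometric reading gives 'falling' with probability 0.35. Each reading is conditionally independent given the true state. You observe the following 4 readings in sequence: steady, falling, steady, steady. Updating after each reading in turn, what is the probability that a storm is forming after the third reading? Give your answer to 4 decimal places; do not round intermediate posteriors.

After 'steady': P(storm) = 0.4·0.9000 / (0.4·0.9000 + 0.65·0.1000) ≈ 0.8471
After 'falling': P(storm) = 0.6·0.8471 / (0.6·0.8471 + 0.35·0.1529) ≈ 0.9047
After 'steady': P(storm) = 0.4·0.9047 / (0.4·0.9047 + 0.65·0.0953) ≈ 0.8539

0.8539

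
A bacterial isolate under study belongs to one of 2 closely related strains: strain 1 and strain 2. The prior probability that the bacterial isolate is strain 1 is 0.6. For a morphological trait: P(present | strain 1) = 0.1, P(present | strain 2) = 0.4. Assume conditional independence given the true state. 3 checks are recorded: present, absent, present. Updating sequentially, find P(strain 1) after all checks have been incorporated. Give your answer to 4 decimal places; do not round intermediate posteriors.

0.1233

After 'present': P(strain 1) = 0.1·0.6000 / (0.1·0.6000 + 0.4·0.4000) ≈ 0.2727
After 'absent': P(strain 1) = 0.9·0.2727 / (0.9·0.2727 + 0.6·0.7273) ≈ 0.3600
After 'present': P(strain 1) = 0.1·0.3600 / (0.1·0.3600 + 0.4·0.6400) ≈ 0.1233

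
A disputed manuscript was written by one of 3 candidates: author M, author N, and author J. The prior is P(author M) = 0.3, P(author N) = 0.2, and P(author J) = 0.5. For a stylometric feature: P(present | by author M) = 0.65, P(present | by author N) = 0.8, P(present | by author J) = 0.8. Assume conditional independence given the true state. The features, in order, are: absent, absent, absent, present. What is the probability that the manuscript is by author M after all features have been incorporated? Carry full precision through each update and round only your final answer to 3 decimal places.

0.651

Each posterior becomes the prior for the next update.
After 'absent': normaliser = 0.35·0.3000 + 0.2·0.2000 + 0.2·0.5000; P(author M) ≈ 0.4286, P(author N) ≈ 0.1633, P(author J) ≈ 0.4082
After 'absent': normaliser = 0.35·0.4286 + 0.2·0.1633 + 0.2·0.4082; P(author M) ≈ 0.5676, P(author N) ≈ 0.1236, P(author J) ≈ 0.3089
After 'absent': normaliser = 0.35·0.5676 + 0.2·0.1236 + 0.2·0.3089; P(author M) ≈ 0.6967, P(author N) ≈ 0.0867, P(author J) ≈ 0.2167
After 'present': normaliser = 0.65·0.6967 + 0.8·0.0867 + 0.8·0.2167; P(author M) ≈ 0.6511, P(author N) ≈ 0.0997, P(author J) ≈ 0.2492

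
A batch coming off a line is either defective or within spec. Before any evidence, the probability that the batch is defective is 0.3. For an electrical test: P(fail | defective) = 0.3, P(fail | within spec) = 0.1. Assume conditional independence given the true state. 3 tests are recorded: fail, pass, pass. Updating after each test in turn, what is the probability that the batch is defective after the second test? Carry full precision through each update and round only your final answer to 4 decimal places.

After 'fail': P(defective) = 0.3·0.3000 / (0.3·0.3000 + 0.1·0.7000) ≈ 0.5625
After 'pass': P(defective) = 0.7·0.5625 / (0.7·0.5625 + 0.9·0.4375) ≈ 0.5000

0.5000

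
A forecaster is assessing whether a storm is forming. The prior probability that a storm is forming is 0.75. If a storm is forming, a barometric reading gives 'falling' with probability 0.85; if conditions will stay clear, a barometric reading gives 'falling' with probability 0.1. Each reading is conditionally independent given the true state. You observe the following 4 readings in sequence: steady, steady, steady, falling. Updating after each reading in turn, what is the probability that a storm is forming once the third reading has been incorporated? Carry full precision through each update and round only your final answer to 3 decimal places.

After 'steady': P(storm) = 0.15·0.7500 / (0.15·0.7500 + 0.9·0.2500) ≈ 0.3333
After 'steady': P(storm) = 0.15·0.3333 / (0.15·0.3333 + 0.9·0.6667) ≈ 0.0769
After 'steady': P(storm) = 0.15·0.0769 / (0.15·0.0769 + 0.9·0.9231) ≈ 0.0137

0.014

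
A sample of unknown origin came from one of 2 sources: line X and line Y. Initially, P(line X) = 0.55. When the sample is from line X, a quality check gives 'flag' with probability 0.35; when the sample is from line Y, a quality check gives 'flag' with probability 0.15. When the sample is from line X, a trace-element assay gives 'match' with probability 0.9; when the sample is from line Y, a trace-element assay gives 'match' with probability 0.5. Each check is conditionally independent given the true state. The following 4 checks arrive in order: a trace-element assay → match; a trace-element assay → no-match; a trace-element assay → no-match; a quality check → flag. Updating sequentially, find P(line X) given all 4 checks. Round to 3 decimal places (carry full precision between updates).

0.170

Apply Bayes' rule sequentially, carrying P(line X) forward.
After a trace-element assay='match': P(line X) = 0.9·0.5500 / (0.9·0.5500 + 0.5·0.4500) ≈ 0.6875
After a trace-element assay='no-match': P(line X) = 0.1·0.6875 / (0.1·0.6875 + 0.5·0.3125) ≈ 0.3056
After a trace-element assay='no-match': P(line X) = 0.1·0.3056 / (0.1·0.3056 + 0.5·0.6944) ≈ 0.0809
After a quality check='flag': P(line X) = 0.35·0.0809 / (0.35·0.0809 + 0.15·0.9191) ≈ 0.1704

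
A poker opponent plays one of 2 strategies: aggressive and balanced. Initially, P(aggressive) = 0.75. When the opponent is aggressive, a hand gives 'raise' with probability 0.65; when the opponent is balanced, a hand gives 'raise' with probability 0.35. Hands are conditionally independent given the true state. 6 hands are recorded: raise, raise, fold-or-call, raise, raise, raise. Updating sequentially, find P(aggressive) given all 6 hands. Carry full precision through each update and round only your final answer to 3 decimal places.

0.973

After 'raise': P(aggressive) = 0.65·0.7500 / (0.65·0.7500 + 0.35·0.2500) ≈ 0.8478
After 'raise': P(aggressive) = 0.65·0.8478 / (0.65·0.8478 + 0.35·0.1522) ≈ 0.9119
After 'fold-or-call': P(aggressive) = 0.35·0.9119 / (0.35·0.9119 + 0.65·0.0881) ≈ 0.8478
After 'raise': P(aggressive) = 0.65·0.8478 / (0.65·0.8478 + 0.35·0.1522) ≈ 0.9119
After 'raise': P(aggressive) = 0.65·0.9119 / (0.65·0.9119 + 0.35·0.0881) ≈ 0.9505
After 'raise': P(aggressive) = 0.65·0.9505 / (0.65·0.9505 + 0.35·0.0495) ≈ 0.9727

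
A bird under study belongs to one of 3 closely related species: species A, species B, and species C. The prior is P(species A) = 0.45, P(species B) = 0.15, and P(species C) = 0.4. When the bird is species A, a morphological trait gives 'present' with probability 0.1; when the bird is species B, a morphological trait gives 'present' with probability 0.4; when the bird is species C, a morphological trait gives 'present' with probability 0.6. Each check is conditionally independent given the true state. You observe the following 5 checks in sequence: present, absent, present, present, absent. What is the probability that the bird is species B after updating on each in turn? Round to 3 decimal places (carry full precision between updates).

0.196

After 'present': normaliser = 0.1·0.4500 + 0.4·0.1500 + 0.6·0.4000; P(species A) ≈ 0.1304, P(species B) ≈ 0.1739, P(species C) ≈ 0.6957
After 'absent': normaliser = 0.9·0.1304 + 0.6·0.1739 + 0.4·0.6957; P(species A) ≈ 0.2348, P(species B) ≈ 0.2087, P(species C) ≈ 0.5565
After 'present': normaliser = 0.1·0.2348 + 0.4·0.2087 + 0.6·0.5565; P(species A) ≈ 0.0533, P(species B) ≈ 0.1893, P(species C) ≈ 0.7574
After 'present': normaliser = 0.1·0.0533 + 0.4·0.1893 + 0.6·0.7574; P(species A) ≈ 0.0099, P(species B) ≈ 0.1414, P(species C) ≈ 0.8486
After 'absent': normaliser = 0.9·0.0099 + 0.6·0.1414 + 0.4·0.8486; P(species A) ≈ 0.0207, P(species B) ≈ 0.1959, P(species C) ≈ 0.7835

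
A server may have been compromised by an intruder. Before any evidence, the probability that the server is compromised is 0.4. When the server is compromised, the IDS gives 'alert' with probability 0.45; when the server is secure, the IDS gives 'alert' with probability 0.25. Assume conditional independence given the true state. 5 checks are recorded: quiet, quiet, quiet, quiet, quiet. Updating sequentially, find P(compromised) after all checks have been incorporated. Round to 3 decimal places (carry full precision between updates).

0.124

After 'quiet': P(compromised) = 0.55·0.4000 / (0.55·0.4000 + 0.75·0.6000) ≈ 0.3284
After 'quiet': P(compromised) = 0.55·0.3284 / (0.55·0.3284 + 0.75·0.6716) ≈ 0.2639
After 'quiet': P(compromised) = 0.55·0.2639 / (0.55·0.2639 + 0.75·0.7361) ≈ 0.2082
After 'quiet': P(compromised) = 0.55·0.2082 / (0.55·0.2082 + 0.75·0.7918) ≈ 0.1616
After 'quiet': P(compromised) = 0.55·0.1616 / (0.55·0.1616 + 0.75·0.8384) ≈ 0.1239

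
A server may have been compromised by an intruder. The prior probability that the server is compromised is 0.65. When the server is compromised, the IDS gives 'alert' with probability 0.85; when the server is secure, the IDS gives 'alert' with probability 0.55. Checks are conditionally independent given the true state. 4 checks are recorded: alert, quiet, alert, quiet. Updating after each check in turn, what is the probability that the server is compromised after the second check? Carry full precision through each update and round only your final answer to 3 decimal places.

0.489

After 'alert': P(compromised) = 0.85·0.6500 / (0.85·0.6500 + 0.55·0.3500) ≈ 0.7416
After 'quiet': P(compromised) = 0.15·0.7416 / (0.15·0.7416 + 0.45·0.2584) ≈ 0.4889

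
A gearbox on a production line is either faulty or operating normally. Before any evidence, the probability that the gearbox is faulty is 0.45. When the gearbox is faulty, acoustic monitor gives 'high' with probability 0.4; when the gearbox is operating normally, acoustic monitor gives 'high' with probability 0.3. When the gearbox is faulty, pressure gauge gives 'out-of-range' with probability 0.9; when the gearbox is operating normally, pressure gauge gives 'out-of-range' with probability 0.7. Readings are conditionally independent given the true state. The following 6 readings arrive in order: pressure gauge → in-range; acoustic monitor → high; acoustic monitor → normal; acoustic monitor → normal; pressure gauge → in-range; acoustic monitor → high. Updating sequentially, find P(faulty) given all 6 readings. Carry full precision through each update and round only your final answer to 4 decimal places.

After pressure gauge='in-range': P(faulty) = 0.1·0.4500 / (0.1·0.4500 + 0.3·0.5500) ≈ 0.2143
After acoustic monitor='high': P(faulty) = 0.4·0.2143 / (0.4·0.2143 + 0.3·0.7857) ≈ 0.2667
After acoustic monitor='normal': P(faulty) = 0.6·0.2667 / (0.6·0.2667 + 0.7·0.7333) ≈ 0.2376
After acoustic monitor='normal': P(faulty) = 0.6·0.2376 / (0.6·0.2376 + 0.7·0.7624) ≈ 0.2108
After pressure gauge='in-range': P(faulty) = 0.1·0.2108 / (0.1·0.2108 + 0.3·0.7892) ≈ 0.0818
After acoustic monitor='high': P(faulty) = 0.4·0.0818 / (0.4·0.0818 + 0.3·0.9182) ≈ 0.1061

0.1061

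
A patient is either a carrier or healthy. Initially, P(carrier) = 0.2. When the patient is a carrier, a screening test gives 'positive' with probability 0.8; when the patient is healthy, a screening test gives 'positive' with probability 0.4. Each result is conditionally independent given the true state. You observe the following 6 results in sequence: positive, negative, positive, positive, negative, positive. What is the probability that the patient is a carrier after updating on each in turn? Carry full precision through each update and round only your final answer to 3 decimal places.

After 'positive': P(carrier) = 0.8·0.2000 / (0.8·0.2000 + 0.4·0.8000) ≈ 0.3333
After 'negative': P(carrier) = 0.2·0.3333 / (0.2·0.3333 + 0.6·0.6667) ≈ 0.1429
After 'positive': P(carrier) = 0.8·0.1429 / (0.8·0.1429 + 0.4·0.8571) ≈ 0.2500
After 'positive': P(carrier) = 0.8·0.2500 / (0.8·0.2500 + 0.4·0.7500) ≈ 0.4000
After 'negative': P(carrier) = 0.2·0.4000 / (0.2·0.4000 + 0.6·0.6000) ≈ 0.1818
After 'positive': P(carrier) = 0.8·0.1818 / (0.8·0.1818 + 0.4·0.8182) ≈ 0.3077

0.308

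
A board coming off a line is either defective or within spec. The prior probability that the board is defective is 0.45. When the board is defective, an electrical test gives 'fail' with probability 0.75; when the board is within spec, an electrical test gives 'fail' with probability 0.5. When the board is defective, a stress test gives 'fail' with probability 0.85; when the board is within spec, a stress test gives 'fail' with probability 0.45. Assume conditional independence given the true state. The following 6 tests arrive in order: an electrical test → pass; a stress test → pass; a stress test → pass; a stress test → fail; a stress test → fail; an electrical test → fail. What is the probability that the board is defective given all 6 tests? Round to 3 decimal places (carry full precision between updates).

After an electrical test='pass': P(defective) = 0.25·0.4500 / (0.25·0.4500 + 0.5·0.5500) ≈ 0.2903
After a stress test='pass': P(defective) = 0.15·0.2903 / (0.15·0.2903 + 0.55·0.7097) ≈ 0.1004
After a stress test='pass': P(defective) = 0.15·0.1004 / (0.15·0.1004 + 0.55·0.8996) ≈ 0.0295
After a stress test='fail': P(defective) = 0.85·0.0295 / (0.85·0.0295 + 0.45·0.9705) ≈ 0.0544
After a stress test='fail': P(defective) = 0.85·0.0544 / (0.85·0.0544 + 0.45·0.9456) ≈ 0.0979
After an electrical test='fail': P(defective) = 0.75·0.0979 / (0.75·0.0979 + 0.5·0.9021) ≈ 0.1400

0.140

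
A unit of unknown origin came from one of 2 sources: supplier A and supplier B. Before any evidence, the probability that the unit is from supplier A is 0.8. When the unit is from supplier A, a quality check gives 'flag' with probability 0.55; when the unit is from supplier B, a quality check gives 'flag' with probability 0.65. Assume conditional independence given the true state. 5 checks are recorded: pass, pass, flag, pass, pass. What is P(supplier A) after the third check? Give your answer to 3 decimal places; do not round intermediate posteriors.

Apply Bayes' rule sequentially, carrying P(supplier A) forward.
After 'pass': P(supplier A) = 0.45·0.8000 / (0.45·0.8000 + 0.35·0.2000) ≈ 0.8372
After 'pass': P(supplier A) = 0.45·0.8372 / (0.45·0.8372 + 0.35·0.1628) ≈ 0.8686
After 'flag': P(supplier A) = 0.55·0.8686 / (0.55·0.8686 + 0.65·0.1314) ≈ 0.8484

0.848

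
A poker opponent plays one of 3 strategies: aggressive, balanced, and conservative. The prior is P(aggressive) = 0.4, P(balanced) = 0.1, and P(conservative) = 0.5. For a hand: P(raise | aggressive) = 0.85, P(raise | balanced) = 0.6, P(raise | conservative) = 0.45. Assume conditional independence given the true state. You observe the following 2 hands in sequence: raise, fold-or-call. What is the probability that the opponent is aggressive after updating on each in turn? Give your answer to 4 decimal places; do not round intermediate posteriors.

After 'raise': normaliser = 0.85·0.4000 + 0.6·0.1000 + 0.45·0.5000; P(aggressive) ≈ 0.5440, P(balanced) ≈ 0.0960, P(conservative) ≈ 0.3600
After 'fold-or-call': normaliser = 0.15·0.5440 + 0.4·0.0960 + 0.55·0.3600; P(aggressive) ≈ 0.2566, P(balanced) ≈ 0.1208, P(conservative) ≈ 0.6226

0.2566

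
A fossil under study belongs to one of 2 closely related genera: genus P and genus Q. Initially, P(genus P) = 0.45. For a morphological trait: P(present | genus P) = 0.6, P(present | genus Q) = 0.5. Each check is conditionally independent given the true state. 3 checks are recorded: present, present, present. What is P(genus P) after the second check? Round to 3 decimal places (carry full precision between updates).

After 'present': P(genus P) = 0.6·0.4500 / (0.6·0.4500 + 0.5·0.5500) ≈ 0.4954
After 'present': P(genus P) = 0.6·0.4954 / (0.6·0.4954 + 0.5·0.5046) ≈ 0.5409

0.541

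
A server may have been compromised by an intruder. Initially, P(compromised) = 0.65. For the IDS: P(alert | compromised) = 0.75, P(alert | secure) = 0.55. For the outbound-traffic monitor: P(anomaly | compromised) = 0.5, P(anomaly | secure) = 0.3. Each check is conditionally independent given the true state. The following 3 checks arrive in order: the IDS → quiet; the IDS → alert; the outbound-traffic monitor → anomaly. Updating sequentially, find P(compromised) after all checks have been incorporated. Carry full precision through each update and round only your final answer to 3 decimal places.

0.701

After the IDS='quiet': P(compromised) = 0.25·0.6500 / (0.25·0.6500 + 0.45·0.3500) ≈ 0.5078
After the IDS='alert': P(compromised) = 0.75·0.5078 / (0.75·0.5078 + 0.55·0.4922) ≈ 0.5845
After the outbound-traffic monitor='anomaly': P(compromised) = 0.5·0.5845 / (0.5·0.5845 + 0.3·0.4155) ≈ 0.7010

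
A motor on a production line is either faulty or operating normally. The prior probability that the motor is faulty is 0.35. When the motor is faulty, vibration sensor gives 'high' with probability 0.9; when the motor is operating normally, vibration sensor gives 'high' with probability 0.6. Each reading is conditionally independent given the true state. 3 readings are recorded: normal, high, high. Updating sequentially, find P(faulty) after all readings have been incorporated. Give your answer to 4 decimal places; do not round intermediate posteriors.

0.2325

After 'normal': P(faulty) = 0.1·0.3500 / (0.1·0.3500 + 0.4·0.6500) ≈ 0.1186
After 'high': P(faulty) = 0.9·0.1186 / (0.9·0.1186 + 0.6·0.8814) ≈ 0.1680
After 'high': P(faulty) = 0.9·0.1680 / (0.9·0.1680 + 0.6·0.8320) ≈ 0.2325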